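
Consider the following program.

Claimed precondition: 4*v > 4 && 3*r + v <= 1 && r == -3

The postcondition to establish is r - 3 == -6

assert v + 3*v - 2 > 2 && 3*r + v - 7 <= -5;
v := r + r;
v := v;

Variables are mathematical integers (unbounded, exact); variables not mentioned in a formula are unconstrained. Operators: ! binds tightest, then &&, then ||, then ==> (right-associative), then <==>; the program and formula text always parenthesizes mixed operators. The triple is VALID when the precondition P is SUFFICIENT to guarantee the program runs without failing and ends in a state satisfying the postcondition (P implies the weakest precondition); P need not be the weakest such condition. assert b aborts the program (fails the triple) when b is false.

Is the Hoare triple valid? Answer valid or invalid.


Working backward. After the program, the postcondition r - 3 == -6 must hold; in canonical form it is r == -3.
Before v := v: r == -3
Before v := r + r: r == -3
Before assert v + 3*v - 2 > 2 && 3*r + v - 7 <= -5: 4*v > 4 && 3*r + v <= 2 && r == -3
The weakest precondition is 4*v > 4 && 3*r + v <= 2 && r == -3.
Check whether 4*v > 4 && 3*r + v <= 1 && r == -3 implies it.
Every state satisfying the precondition satisfies the weakest precondition: the implication holds.
Answer: valid


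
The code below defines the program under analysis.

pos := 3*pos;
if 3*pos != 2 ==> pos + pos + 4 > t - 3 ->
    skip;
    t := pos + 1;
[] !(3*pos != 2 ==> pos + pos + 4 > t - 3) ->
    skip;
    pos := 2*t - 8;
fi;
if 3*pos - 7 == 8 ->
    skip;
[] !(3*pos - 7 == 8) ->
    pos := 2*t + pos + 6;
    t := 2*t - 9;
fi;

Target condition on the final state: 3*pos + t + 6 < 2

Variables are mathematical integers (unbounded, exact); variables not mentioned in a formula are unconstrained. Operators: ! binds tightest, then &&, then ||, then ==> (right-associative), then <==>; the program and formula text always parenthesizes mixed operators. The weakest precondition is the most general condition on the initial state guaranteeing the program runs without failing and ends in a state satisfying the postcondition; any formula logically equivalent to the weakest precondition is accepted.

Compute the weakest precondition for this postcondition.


Working backward. After the program, the postcondition 3*pos + t + 6 < 2 must hold; in canonical form it is 3*pos + t < -4.
Then branch requires 3*pos + t < -4; else branch requires 3*pos + 8*t < -13.
Before the if: (3*pos == 15 ==> 3*pos + t < -4) && ((!(3*pos == 15)) ==> 3*pos + 8*t < -13)
Then branch requires (3*pos == 15 ==> 4*pos < -5) && ((!(3*pos == 15)) ==> 11*pos < -21); else branch requires (6*t == 39 ==> 7*t < 20) && ((!(6*t == 39)) ==> 14*t < 11).
Before the if: ((3*pos != 2 ==> 2*pos > t - 7) ==> ((3*pos == 15 ==> 4*pos < -5) && ((!(3*pos == 15)) ==> 11*pos < -21))) && ((!(3*pos != 2 ==> 2*pos > t - 7)) ==> ((6*t == 39 ==> 7*t < 20) && ((!(6*t == 39)) ==> 14*t < 11)))
Before pos := 3*pos: ((9*pos != 2 ==> 6*pos > t - 7) ==> ((9*pos == 15 ==> 12*pos < -5) && ((!(9*pos == 15)) ==> 33*pos < -21))) && ((!(9*pos != 2 ==> 6*pos > t - 7)) ==> ((6*t == 39 ==> 7*t < 20) && ((!(6*t == 39)) ==> 14*t < 11)))
Answer: WP = ((9*pos != 2 ==> 6*pos > t - 7) ==> ((9*pos == 15 ==> 12*pos < -5) && ((!(9*pos == 15)) ==> 33*pos < -21))) && ((!(9*pos != 2 ==> 6*pos > t - 7)) ==> ((6*t == 39 ==> 7*t < 20) && ((!(6*t == 39)) ==> 14*t < 11)))


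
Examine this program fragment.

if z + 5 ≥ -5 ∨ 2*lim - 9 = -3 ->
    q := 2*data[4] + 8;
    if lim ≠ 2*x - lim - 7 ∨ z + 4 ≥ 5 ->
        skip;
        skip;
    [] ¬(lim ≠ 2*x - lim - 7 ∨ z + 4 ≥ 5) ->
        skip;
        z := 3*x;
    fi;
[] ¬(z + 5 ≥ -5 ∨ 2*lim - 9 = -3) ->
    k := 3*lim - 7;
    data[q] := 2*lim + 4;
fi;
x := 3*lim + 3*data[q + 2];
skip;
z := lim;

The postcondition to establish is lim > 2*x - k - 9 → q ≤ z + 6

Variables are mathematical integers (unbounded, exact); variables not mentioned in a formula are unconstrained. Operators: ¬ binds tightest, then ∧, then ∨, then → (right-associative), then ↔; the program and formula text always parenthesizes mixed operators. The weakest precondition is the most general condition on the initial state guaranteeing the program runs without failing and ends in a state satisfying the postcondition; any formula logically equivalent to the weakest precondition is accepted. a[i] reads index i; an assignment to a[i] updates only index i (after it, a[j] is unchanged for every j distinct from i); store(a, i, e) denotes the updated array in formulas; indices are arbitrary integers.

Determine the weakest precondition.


Working backward. After the program, the postcondition lim > 2*x - k - 9 → q ≤ z + 6 must hold; in canonical form it is k + lim > 2*x - 9 → q ≤ z + 6.
Before z := lim: k + lim > 2*x - 9 → q ≤ lim + 6
Before skip: k + lim > 2*x - 9 → q ≤ lim + 6
Before x := 3*lim + 3*data[q + 2]: k > 6*data[q + 2] + 5*lim - 9 → q ≤ lim + 6
Then branch requires ((2*lim ≠ 2*x - 7 ∨ z ≥ 1) → (k > 6*data[2*data[4] + 10] + 5*lim - 9 → 2*data[4] ≤ lim - 2)) ∧ ((¬(2*lim ≠ 2*x - 7 ∨ z ≥ 1)) → (k > 6*data[2*data[4] + 10] + 5*lim - 9 → 2*data[4] ≤ lim - 2)); else branch requires 6*store(data, q, 2*lim + 4)[q + 2] + 2*lim < 2 → q ≤ lim + 6.
Before the if: ((z ≥ -10 ∨ 2*lim = 6) → (((2*lim ≠ 2*x - 7 ∨ z ≥ 1) → (k > 6*data[2*data[4] + 10] + 5*lim - 9 → 2*data[4] ≤ lim - 2)) ∧ ((¬(2*lim ≠ 2*x - 7 ∨ z ≥ 1)) → (k > 6*data[2*data[4] + 10] + 5*lim - 9 → 2*data[4] ≤ lim - 2)))) ∧ ((¬(z ≥ -10 ∨ 2*lim = 6)) → (6*store(data, q, 2*lim + 4)[q + 2] + 2*lim < 2 → q ≤ lim + 6))
Answer: WP = ((z ≥ -10 ∨ 2*lim = 6) → (((2*lim ≠ 2*x - 7 ∨ z ≥ 1) → (k > 6*data[2*data[4] + 10] + 5*lim - 9 → 2*data[4] ≤ lim - 2)) ∧ ((¬(2*lim ≠ 2*x - 7 ∨ z ≥ 1)) → (k > 6*data[2*data[4] + 10] + 5*lim - 9 → 2*data[4] ≤ lim - 2)))) ∧ ((¬(z ≥ -10 ∨ 2*lim = 6)) → (6*store(data, q, 2*lim + 4)[q + 2] + 2*lim < 2 → q ≤ lim + 6))


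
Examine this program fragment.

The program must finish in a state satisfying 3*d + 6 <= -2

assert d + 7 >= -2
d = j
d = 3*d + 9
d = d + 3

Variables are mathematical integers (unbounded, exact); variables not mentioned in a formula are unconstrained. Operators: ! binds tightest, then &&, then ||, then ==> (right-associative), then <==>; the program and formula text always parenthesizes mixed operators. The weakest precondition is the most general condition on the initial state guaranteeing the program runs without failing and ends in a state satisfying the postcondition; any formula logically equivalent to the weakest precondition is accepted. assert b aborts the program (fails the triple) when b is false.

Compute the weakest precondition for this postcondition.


Working backward. After the program, the postcondition 3*d + 6 <= -2 must hold; in canonical form it is 3*d <= -8.
Before d := d + 3: 3*d <= -17
Before d := 3*d + 9: 9*d <= -44
Before d := j: 9*j <= -44
Before assert d + 7 >= -2: d >= -9 && 9*j <= -44
Answer: WP = d >= -9 && 9*j <= -44


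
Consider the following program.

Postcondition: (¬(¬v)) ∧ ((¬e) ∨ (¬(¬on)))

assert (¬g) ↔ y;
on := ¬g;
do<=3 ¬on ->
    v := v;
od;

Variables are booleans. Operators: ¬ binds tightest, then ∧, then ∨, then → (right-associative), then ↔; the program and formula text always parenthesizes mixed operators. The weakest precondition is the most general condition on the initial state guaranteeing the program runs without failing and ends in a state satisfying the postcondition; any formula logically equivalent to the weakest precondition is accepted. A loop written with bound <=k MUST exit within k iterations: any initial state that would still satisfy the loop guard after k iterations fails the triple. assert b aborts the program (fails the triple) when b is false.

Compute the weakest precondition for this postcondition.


Working backward. After the program, the postcondition (¬(¬v)) ∧ ((¬e) ∨ (¬(¬on))) must hold; in canonical form it is v ∧ ((¬e) ∨ on).
Before the loop (bound <=3), unroll the exhaustion recursion (WP_0 = exit-now case; WP_j = one more guarded iteration, up to j = 3):
  WP_0: on ∧ v ∧ ((¬e) ∨ on)
  WP_1: ((¬on) → (on ∧ v ∧ ((¬e) ∨ on))) ∧ (on → (v ∧ ((¬e) ∨ on)))
  WP_2: ((¬on) → (((¬on) → (on ∧ v ∧ ((¬e) ∨ on))) ∧ (on → (v ∧ ((¬e) ∨ on))))) ∧ (on → (v ∧ ((¬e) ∨ on)))
  WP_3: ((¬on) → (((¬on) → (((¬on) → (on ∧ v ∧ ((¬e) ∨ on))) ∧ (on → (v ∧ ((¬e) ∨ on))))) ∧ (on → (v ∧ ((¬e) ∨ on))))) ∧ (on → (v ∧ ((¬e) ∨ on)))
So before the loop: ((¬on) → (((¬on) → (((¬on) → (on ∧ v ∧ ((¬e) ∨ on))) ∧ (on → (v ∧ ((¬e) ∨ on))))) ∧ (on → (v ∧ ((¬e) ∨ on))))) ∧ (on → (v ∧ ((¬e) ∨ on)))
Before on := ¬g: (g → ((g → ((g → ((¬g) ∧ v ∧ ((¬e) ∨ (¬g)))) ∧ ((¬g) → (v ∧ ((¬e) ∨ (¬g)))))) ∧ ((¬g) → (v ∧ ((¬e) ∨ (¬g)))))) ∧ ((¬g) → (v ∧ ((¬e) ∨ (¬g))))
Before assert (¬g) ↔ y: ((¬g) ↔ y) ∧ (g → ((g → ((g → ((¬g) ∧ v ∧ ((¬e) ∨ (¬g)))) ∧ ((¬g) → (v ∧ ((¬e) ∨ (¬g)))))) ∧ ((¬g) → (v ∧ ((¬e) ∨ (¬g)))))) ∧ ((¬g) → (v ∧ ((¬e) ∨ (¬g))))
Answer: WP = ((¬g) ↔ y) ∧ (g → ((g → ((g → ((¬g) ∧ v ∧ ((¬e) ∨ (¬g)))) ∧ ((¬g) → (v ∧ ((¬e) ∨ (¬g)))))) ∧ ((¬g) → (v ∧ ((¬e) ∨ (¬g)))))) ∧ ((¬g) → (v ∧ ((¬e) ∨ (¬g))))


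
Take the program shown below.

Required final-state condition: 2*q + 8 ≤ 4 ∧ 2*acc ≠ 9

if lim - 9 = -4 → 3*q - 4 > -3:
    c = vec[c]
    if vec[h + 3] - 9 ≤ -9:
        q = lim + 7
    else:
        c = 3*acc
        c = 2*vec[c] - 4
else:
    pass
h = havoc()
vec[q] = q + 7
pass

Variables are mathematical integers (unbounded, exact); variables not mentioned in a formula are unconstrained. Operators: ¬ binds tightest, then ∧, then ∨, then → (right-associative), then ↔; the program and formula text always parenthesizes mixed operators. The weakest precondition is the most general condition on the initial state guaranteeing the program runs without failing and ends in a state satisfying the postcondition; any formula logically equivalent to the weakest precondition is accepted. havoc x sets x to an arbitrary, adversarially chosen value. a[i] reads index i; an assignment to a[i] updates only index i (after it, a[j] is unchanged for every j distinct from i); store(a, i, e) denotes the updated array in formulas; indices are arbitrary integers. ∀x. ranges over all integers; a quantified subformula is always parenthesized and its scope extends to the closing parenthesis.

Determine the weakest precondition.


Working backward. After the program, the postcondition 2*q + 8 ≤ 4 ∧ 2*acc ≠ 9 must hold; in canonical form it is 2*q ≤ -4 ∧ 2*acc ≠ 9.
Before skip: 2*q ≤ -4 ∧ 2*acc ≠ 9
Before vec[q] := q + 7: 2*q ≤ -4 ∧ 2*acc ≠ 9
Before havoc h: 2*q ≤ -4 ∧ 2*acc ≠ 9
Then branch requires (vec[h + 3] ≤ 0 → (2*lim ≤ -18 ∧ 2*acc ≠ 9)) ∧ ((¬(vec[h + 3] ≤ 0)) → (2*q ≤ -4 ∧ 2*acc ≠ 9)); else branch requires 2*q ≤ -4 ∧ 2*acc ≠ 9.
Before the if: ((lim = 5 → 3*q > 1) → ((vec[h + 3] ≤ 0 → (2*lim ≤ -18 ∧ 2*acc ≠ 9)) ∧ ((¬(vec[h + 3] ≤ 0)) → (2*q ≤ -4 ∧ 2*acc ≠ 9)))) ∧ ((¬(lim = 5 → 3*q > 1)) → (2*q ≤ -4 ∧ 2*acc ≠ 9))
Answer: WP = ((lim = 5 → 3*q > 1) → ((vec[h + 3] ≤ 0 → (2*lim ≤ -18 ∧ 2*acc ≠ 9)) ∧ ((¬(vec[h + 3] ≤ 0)) → (2*q ≤ -4 ∧ 2*acc ≠ 9)))) ∧ ((¬(lim = 5 → 3*q > 1)) → (2*q ≤ -4 ∧ 2*acc ≠ 9))


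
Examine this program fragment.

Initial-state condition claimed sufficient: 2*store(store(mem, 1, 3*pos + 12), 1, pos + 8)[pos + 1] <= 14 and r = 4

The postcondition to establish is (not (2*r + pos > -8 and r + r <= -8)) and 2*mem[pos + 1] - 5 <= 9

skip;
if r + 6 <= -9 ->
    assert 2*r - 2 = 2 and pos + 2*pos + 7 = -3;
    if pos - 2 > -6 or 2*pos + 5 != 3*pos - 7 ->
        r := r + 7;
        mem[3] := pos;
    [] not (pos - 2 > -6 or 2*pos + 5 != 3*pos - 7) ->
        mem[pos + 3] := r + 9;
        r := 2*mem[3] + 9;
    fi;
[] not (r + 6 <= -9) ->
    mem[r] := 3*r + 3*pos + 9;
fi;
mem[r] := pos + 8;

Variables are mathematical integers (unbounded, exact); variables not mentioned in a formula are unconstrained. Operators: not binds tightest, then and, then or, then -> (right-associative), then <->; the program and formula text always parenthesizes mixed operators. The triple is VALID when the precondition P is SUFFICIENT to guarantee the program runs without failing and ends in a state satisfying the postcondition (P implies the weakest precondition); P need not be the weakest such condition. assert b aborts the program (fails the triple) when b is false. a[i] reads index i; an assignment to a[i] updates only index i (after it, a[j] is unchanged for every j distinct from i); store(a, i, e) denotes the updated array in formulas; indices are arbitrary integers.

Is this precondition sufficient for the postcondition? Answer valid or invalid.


Working backward. After the program, the postcondition (not (2*r + pos > -8 and r + r <= -8)) and 2*mem[pos + 1] - 5 <= 9 must hold; in canonical form it is (not (pos + 2*r > -8 and 2*r <= -8)) and 2*mem[pos + 1] <= 14.
Before mem[r] := pos + 8: (not (pos + 2*r > -8 and 2*r <= -8)) and 2*store(mem, r, pos + 8)[pos + 1] <= 14
Then branch requires 2*r = 4 and 3*pos = -10 and ((pos > -4 or pos != 12) -> ((not (pos + 2*r > -22 and 2*r <= -22)) and 2*store(store(mem, 3, pos), r + 7, pos + 8)[pos + 1] <= 14)) and ((not (pos > -4 or pos != 12)) -> ((not (4*store(mem, pos + 3, r + 9)[3] + pos > -26 and 4*store(mem, pos + 3, r + 9)[3] <= -26)) and 2*store(store(mem, pos + 3, r + 9), 2*store(mem, pos + 3, r + 9)[3] + 9, pos + 8)[pos + 1] <= 14)); else branch requires (not (pos + 2*r > -8 and 2*r <= -8)) and 2*store(store(mem, r, 3*pos + 3*r + 9), r, pos + 8)[pos + 1] <= 14.
Before the if: (r <= -15 -> (2*r = 4 and 3*pos = -10 and ((pos > -4 or pos != 12) -> ((not (pos + 2*r > -22 and 2*r <= -22)) and 2*store(store(mem, 3, pos), r + 7, pos + 8)[pos + 1] <= 14)) and ((not (pos > -4 or pos != 12)) -> ((not (4*store(mem, pos + 3, r + 9)[3] + pos > -26 and 4*store(mem, pos + 3, r + 9)[3] <= -26)) and 2*store(store(mem, pos + 3, r + 9), 2*store(mem, pos + 3, r + 9)[3] + 9, pos + 8)[pos + 1] <= 14)))) and ((not (r <= -15)) -> ((not (pos + 2*r > -8 and 2*r <= -8)) and 2*store(store(mem, r, 3*pos + 3*r + 9), r, pos + 8)[pos + 1] <= 14))
Before skip: (r <= -15 -> (2*r = 4 and 3*pos = -10 and ((pos > -4 or pos != 12) -> ((not (pos + 2*r > -22 and 2*r <= -22)) and 2*store(store(mem, 3, pos), r + 7, pos + 8)[pos + 1] <= 14)) and ((not (pos > -4 or pos != 12)) -> ((not (4*store(mem, pos + 3, r + 9)[3] + pos > -26 and 4*store(mem, pos + 3, r + 9)[3] <= -26)) and 2*store(store(mem, pos + 3, r + 9), 2*store(mem, pos + 3, r + 9)[3] + 9, pos + 8)[pos + 1] <= 14)))) and ((not (r <= -15)) -> ((not (pos + 2*r > -8 and 2*r <= -8)) and 2*store(store(mem, r, 3*pos + 3*r + 9), r, pos + 8)[pos + 1] <= 14))
The weakest precondition is (r <= -15 -> (2*r = 4 and 3*pos = -10 and ((pos > -4 or pos != 12) -> ((not (pos + 2*r > -22 and 2*r <= -22)) and 2*store(store(mem, 3, pos), r + 7, pos + 8)[pos + 1] <= 14)) and ((not (pos > -4 or pos != 12)) -> ((not (4*store(mem, pos + 3, r + 9)[3] + pos > -26 and 4*store(mem, pos + 3, r + 9)[3] <= -26)) and 2*store(store(mem, pos + 3, r + 9), 2*store(mem, pos + 3, r + 9)[3] + 9, pos + 8)[pos + 1] <= 14)))) and ((not (r <= -15)) -> ((not (pos + 2*r > -8 and 2*r <= -8)) and 2*store(store(mem, r, 3*pos + 3*r + 9), r, pos + 8)[pos + 1] <= 14)).
Check whether 2*store(store(mem, 1, 3*pos + 12), 1, pos + 8)[pos + 1] <= 14 and r = 4 implies it.
Countermodel: at the initial state mem = {[1] = 2, [3] = 2, [4] = 7, [6] = 2, [11] = 2, [13] = 2, elsewhere 2}, pos = 3, r = 4, the precondition holds but the weakest precondition fails.
Answer: invalid


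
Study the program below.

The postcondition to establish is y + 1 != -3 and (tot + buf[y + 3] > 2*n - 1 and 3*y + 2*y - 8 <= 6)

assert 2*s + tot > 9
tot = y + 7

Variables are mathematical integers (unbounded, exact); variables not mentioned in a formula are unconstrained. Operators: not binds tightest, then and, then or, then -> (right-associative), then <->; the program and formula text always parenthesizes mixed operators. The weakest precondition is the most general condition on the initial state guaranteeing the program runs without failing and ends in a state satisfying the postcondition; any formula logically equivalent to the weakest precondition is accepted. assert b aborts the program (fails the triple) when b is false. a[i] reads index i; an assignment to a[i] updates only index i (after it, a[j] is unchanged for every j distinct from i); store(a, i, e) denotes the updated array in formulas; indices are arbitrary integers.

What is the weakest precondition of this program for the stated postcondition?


Working backward. After the program, the postcondition y + 1 != -3 and (tot + buf[y + 3] > 2*n - 1 and 3*y + 2*y - 8 <= 6) must hold; in canonical form it is y != -4 and buf[y + 3] + tot > 2*n - 1 and 5*y <= 14.
Before tot := y + 7: y != -4 and buf[y + 3] + y > 2*n - 8 and 5*y <= 14
Before assert 2*s + tot > 9: 2*s + tot > 9 and y != -4 and buf[y + 3] + y > 2*n - 8 and 5*y <= 14
Answer: WP = 2*s + tot > 9 and y != -4 and buf[y + 3] + y > 2*n - 8 and 5*y <= 14


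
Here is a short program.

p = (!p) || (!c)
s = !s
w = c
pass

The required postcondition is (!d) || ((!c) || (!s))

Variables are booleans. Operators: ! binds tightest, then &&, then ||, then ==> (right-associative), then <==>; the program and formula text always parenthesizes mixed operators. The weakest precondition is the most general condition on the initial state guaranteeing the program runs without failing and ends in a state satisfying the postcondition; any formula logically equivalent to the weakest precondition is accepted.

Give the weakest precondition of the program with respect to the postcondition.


Working backward. After the program, the postcondition (!d) || ((!c) || (!s)) must hold; in canonical form it is (!d) || (!c) || (!s).
Before skip: (!d) || (!c) || (!s)
Before w := c: (!d) || (!c) || (!s)
Before s := !s: (!d) || (!c) || s
Before p := (!p) || (!c): (!d) || (!c) || s
Answer: WP = (!d) || (!c) || s


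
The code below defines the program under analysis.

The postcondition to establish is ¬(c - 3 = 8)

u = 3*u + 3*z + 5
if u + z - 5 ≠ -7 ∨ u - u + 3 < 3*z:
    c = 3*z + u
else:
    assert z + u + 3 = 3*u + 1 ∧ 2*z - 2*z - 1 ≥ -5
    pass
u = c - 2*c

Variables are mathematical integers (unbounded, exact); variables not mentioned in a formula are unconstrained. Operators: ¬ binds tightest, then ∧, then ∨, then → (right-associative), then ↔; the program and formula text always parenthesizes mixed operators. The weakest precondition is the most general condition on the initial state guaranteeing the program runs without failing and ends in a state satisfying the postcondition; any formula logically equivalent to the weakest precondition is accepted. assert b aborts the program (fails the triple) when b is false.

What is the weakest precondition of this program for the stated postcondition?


Working backward. After the program, the postcondition ¬(c - 3 = 8) must hold; in canonical form it is ¬(c = 11).
Before u := c - 2*c: ¬(c = 11)
Then branch requires ¬(u + 3*z = 11); else branch requires z = 2*u - 2 ∧ (¬(c = 11)).
Before the if: ((u + z ≠ -2 ∨ 3*z > 3) → (¬(u + 3*z = 11))) ∧ ((¬(u + z ≠ -2 ∨ 3*z > 3)) → (z = 2*u - 2 ∧ (¬(c = 11))))
Before u := 3*u + 3*z + 5: ((3*u + 4*z ≠ -7 ∨ 3*z > 3) → (¬(3*u + 6*z = 6))) ∧ ((¬(3*u + 4*z ≠ -7 ∨ 3*z > 3)) → (6*u + 5*z = -8 ∧ (¬(c = 11))))
Answer: WP = ((3*u + 4*z ≠ -7 ∨ 3*z > 3) → (¬(3*u + 6*z = 6))) ∧ ((¬(3*u + 4*z ≠ -7 ∨ 3*z > 3)) → (6*u + 5*z = -8 ∧ (¬(c = 11))))


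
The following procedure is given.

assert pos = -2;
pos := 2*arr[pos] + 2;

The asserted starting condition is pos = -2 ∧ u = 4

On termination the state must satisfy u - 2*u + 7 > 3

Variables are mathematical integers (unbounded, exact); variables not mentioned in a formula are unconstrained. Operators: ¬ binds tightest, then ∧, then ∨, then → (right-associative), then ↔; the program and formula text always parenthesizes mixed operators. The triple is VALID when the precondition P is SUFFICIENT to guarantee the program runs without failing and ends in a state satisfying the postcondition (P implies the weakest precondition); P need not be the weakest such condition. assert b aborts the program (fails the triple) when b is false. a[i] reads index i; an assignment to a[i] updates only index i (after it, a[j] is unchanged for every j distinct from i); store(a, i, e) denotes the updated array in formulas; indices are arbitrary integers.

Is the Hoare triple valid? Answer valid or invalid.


Working backward. After the program, the postcondition u - 2*u + 7 > 3 must hold; in canonical form it is u < 4.
Before pos := 2*arr[pos] + 2: u < 4
Before assert pos = -2: pos = -2 ∧ u < 4
The weakest precondition is pos = -2 ∧ u < 4.
Check whether pos = -2 ∧ u = 4 implies it.
Countermodel: at the initial state pos = -2, u = 4, the precondition holds but the weakest precondition fails.
Answer: invalid


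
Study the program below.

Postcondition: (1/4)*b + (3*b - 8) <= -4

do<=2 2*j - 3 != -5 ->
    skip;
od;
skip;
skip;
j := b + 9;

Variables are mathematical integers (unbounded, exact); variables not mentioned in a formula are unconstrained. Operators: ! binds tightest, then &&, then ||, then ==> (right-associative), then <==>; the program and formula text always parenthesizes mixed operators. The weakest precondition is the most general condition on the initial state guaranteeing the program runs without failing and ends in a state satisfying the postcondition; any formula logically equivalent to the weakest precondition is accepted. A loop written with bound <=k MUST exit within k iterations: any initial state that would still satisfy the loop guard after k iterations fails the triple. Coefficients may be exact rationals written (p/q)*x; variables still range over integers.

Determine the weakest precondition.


Working backward. After the program, the postcondition (1/4)*b + (3*b - 8) <= -4 must hold; in canonical form it is (13/4)*b <= 4.
Before j := b + 9: (13/4)*b <= 4
Before skip: (13/4)*b <= 4
Before skip: (13/4)*b <= 4
Before the loop (bound <=2), unroll the exhaustion recursion (WP_0 = exit-now case; WP_j = one more guarded iteration, up to j = 2):
  WP_0: (!(2*j != -2)) && (13/4)*b <= 4
  WP_1: (2*j != -2 ==> ((!(2*j != -2)) && (13/4)*b <= 4)) && ((!(2*j != -2)) ==> (13/4)*b <= 4)
  WP_2: (2*j != -2 ==> ((2*j != -2 ==> ((!(2*j != -2)) && (13/4)*b <= 4)) && ((!(2*j != -2)) ==> (13/4)*b <= 4))) && ((!(2*j != -2)) ==> (13/4)*b <= 4)
So before the loop: (2*j != -2 ==> ((2*j != -2 ==> ((!(2*j != -2)) && (13/4)*b <= 4)) && ((!(2*j != -2)) ==> (13/4)*b <= 4))) && ((!(2*j != -2)) ==> (13/4)*b <= 4)
Answer: WP = (2*j != -2 ==> ((2*j != -2 ==> ((!(2*j != -2)) && (13/4)*b <= 4)) && ((!(2*j != -2)) ==> (13/4)*b <= 4))) && ((!(2*j != -2)) ==> (13/4)*b <= 4)


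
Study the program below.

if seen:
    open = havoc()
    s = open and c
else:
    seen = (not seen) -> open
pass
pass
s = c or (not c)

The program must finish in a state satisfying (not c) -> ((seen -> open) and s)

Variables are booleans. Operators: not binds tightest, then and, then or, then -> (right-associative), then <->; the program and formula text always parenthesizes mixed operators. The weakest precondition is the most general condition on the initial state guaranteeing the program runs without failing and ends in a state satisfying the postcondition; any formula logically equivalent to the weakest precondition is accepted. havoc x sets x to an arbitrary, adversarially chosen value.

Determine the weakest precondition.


Working backward. After the program, (not c) -> ((seen -> open) and s) must hold.
Before s := c or (not c): (not c) -> (seen -> open)
Before skip: (not c) -> (seen -> open)
Before skip: (not c) -> (seen -> open)
Then branch requires (not c) -> (not seen); else branch requires (not c) -> (((not seen) -> open) -> open).
Before the if: (seen -> ((not c) -> (not seen))) and ((not seen) -> ((not c) -> (((not seen) -> open) -> open)))
Answer: WP = (seen -> ((not c) -> (not seen))) and ((not seen) -> ((not c) -> (((not seen) -> open) -> open)))


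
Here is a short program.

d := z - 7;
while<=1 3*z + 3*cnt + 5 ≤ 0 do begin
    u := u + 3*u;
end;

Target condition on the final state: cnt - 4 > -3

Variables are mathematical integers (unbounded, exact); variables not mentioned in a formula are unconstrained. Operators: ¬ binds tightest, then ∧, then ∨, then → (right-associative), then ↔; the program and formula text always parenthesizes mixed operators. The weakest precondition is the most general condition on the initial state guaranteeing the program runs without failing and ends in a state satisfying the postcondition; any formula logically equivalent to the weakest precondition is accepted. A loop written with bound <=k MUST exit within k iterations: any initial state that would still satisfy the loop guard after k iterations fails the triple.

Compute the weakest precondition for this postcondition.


Working backward. After the program, the postcondition cnt - 4 > -3 must hold; in canonical form it is cnt > 1.
Before the loop (bound <=1), unroll the exhaustion recursion (WP_0 = exit-now case; WP_j = one more guarded iteration, up to j = 1):
  WP_0: (¬(3*cnt + 3*z ≤ -5)) ∧ cnt > 1
  WP_1: (3*cnt + 3*z ≤ -5 → ((¬(3*cnt + 3*z ≤ -5)) ∧ cnt > 1)) ∧ ((¬(3*cnt + 3*z ≤ -5)) → cnt > 1)
So before the loop: (3*cnt + 3*z ≤ -5 → ((¬(3*cnt + 3*z ≤ -5)) ∧ cnt > 1)) ∧ ((¬(3*cnt + 3*z ≤ -5)) → cnt > 1)
Before d := z - 7: (3*cnt + 3*z ≤ -5 → ((¬(3*cnt + 3*z ≤ -5)) ∧ cnt > 1)) ∧ ((¬(3*cnt + 3*z ≤ -5)) → cnt > 1)
Answer: WP = (3*cnt + 3*z ≤ -5 → ((¬(3*cnt + 3*z ≤ -5)) ∧ cnt > 1)) ∧ ((¬(3*cnt + 3*z ≤ -5)) → cnt > 1)


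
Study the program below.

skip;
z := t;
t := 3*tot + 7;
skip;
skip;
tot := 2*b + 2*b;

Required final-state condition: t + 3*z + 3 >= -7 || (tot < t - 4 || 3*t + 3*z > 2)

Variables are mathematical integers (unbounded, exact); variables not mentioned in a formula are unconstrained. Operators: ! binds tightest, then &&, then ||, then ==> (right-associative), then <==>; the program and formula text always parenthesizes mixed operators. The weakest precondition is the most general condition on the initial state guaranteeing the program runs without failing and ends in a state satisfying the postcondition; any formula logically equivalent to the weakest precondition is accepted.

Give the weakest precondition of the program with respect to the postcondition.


Working backward. After the program, the postcondition t + 3*z + 3 >= -7 || (tot < t - 4 || 3*t + 3*z > 2) must hold; in canonical form it is t + 3*z >= -10 || tot < t - 4 || 3*t + 3*z > 2.
Before tot := 2*b + 2*b: t + 3*z >= -10 || 4*b < t - 4 || 3*t + 3*z > 2
Before skip: t + 3*z >= -10 || 4*b < t - 4 || 3*t + 3*z > 2
Before skip: t + 3*z >= -10 || 4*b < t - 4 || 3*t + 3*z > 2
Before t := 3*tot + 7: 3*tot + 3*z >= -17 || 4*b < 3*tot + 3 || 9*tot + 3*z > -19
Before z := t: 3*t + 3*tot >= -17 || 4*b < 3*tot + 3 || 3*t + 9*tot > -19
Before skip: 3*t + 3*tot >= -17 || 4*b < 3*tot + 3 || 3*t + 9*tot > -19
Answer: WP = 3*t + 3*tot >= -17 || 4*b < 3*tot + 3 || 3*t + 9*tot > -19


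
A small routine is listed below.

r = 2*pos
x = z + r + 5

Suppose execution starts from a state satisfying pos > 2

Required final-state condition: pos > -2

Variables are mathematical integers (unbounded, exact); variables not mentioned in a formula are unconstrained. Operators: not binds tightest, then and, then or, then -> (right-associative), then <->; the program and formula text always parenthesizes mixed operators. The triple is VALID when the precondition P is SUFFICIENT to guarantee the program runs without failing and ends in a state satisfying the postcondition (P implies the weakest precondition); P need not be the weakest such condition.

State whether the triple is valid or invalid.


Working backward. After the program, pos > -2 must hold.
Before x := z + r + 5: pos > -2
Before r := 2*pos: pos > -2
The weakest precondition is pos > -2.
Check whether pos > 2 implies it.
Every state satisfying the precondition satisfies the weakest precondition: the implication holds.
Answer: valid


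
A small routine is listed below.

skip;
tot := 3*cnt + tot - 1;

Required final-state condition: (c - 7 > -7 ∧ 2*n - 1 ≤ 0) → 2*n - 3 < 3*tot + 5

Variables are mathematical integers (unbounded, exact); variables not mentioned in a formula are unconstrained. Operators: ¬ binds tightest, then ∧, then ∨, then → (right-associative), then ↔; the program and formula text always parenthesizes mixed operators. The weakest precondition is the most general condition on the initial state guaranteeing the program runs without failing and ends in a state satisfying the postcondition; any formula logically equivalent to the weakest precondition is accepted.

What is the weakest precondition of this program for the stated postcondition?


Working backward. After the program, the postcondition (c - 7 > -7 ∧ 2*n - 1 ≤ 0) → 2*n - 3 < 3*tot + 5 must hold; in canonical form it is (c > 0 ∧ 2*n ≤ 1) → 2*n < 3*tot + 8.
Before tot := 3*cnt + tot - 1: (c > 0 ∧ 2*n ≤ 1) → 2*n < 9*cnt + 3*tot + 5
Before skip: (c > 0 ∧ 2*n ≤ 1) → 2*n < 9*cnt + 3*tot + 5
Answer: WP = (c > 0 ∧ 2*n ≤ 1) → 2*n < 9*cnt + 3*tot + 5


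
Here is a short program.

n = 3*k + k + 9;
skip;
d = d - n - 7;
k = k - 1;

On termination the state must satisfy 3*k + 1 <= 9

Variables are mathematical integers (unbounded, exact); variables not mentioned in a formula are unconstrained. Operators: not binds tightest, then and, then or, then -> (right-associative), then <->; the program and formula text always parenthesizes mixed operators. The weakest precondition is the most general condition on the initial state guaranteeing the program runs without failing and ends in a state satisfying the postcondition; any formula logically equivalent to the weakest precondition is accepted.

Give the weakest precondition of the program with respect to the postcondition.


Working backward. After the program, the postcondition 3*k + 1 <= 9 must hold; in canonical form it is 3*k <= 8.
Before k := k - 1: 3*k <= 11
Before d := d - n - 7: 3*k <= 11
Before skip: 3*k <= 11
Before n := 3*k + k + 9: 3*k <= 11
Answer: WP = 3*k <= 11


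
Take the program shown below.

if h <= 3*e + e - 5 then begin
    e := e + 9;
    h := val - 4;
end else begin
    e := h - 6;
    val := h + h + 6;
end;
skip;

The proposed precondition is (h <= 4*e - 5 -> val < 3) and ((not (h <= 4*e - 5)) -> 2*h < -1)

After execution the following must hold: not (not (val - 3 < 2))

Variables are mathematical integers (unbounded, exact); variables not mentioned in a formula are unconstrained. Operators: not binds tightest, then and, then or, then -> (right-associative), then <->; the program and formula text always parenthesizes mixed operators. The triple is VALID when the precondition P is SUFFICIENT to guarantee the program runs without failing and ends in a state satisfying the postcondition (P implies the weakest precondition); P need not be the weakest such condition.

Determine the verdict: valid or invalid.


Working backward. After the program, the postcondition not (not (val - 3 < 2)) must hold; in canonical form it is val < 5.
Before skip: val < 5
Then branch requires val < 5; else branch requires 2*h < -1.
Before the if: (h <= 4*e - 5 -> val < 5) and ((not (h <= 4*e - 5)) -> 2*h < -1)
The weakest precondition is (h <= 4*e - 5 -> val < 5) and ((not (h <= 4*e - 5)) -> 2*h < -1).
Check whether (h <= 4*e - 5 -> val < 3) and ((not (h <= 4*e - 5)) -> 2*h < -1) implies it.
Every state satisfying the precondition satisfies the weakest precondition: the implication holds.
Answer: valid


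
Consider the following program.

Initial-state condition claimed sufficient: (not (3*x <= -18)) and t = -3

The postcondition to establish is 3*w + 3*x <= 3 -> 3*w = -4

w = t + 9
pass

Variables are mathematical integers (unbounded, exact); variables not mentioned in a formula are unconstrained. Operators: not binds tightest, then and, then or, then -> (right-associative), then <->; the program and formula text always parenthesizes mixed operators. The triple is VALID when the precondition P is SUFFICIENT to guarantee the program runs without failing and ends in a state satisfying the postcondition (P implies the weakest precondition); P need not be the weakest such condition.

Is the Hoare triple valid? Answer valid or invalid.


Working backward. After the program, 3*w + 3*x <= 3 -> 3*w = -4 must hold.
Before skip: 3*w + 3*x <= 3 -> 3*w = -4
Before w := t + 9: 3*t + 3*x <= -24 -> 3*t = -31
The weakest precondition is 3*t + 3*x <= -24 -> 3*t = -31.
Check whether (not (3*x <= -18)) and t = -3 implies it.
Countermodel: at the initial state t = -3, x = -5, the precondition holds but the weakest precondition fails.
Answer: invalid


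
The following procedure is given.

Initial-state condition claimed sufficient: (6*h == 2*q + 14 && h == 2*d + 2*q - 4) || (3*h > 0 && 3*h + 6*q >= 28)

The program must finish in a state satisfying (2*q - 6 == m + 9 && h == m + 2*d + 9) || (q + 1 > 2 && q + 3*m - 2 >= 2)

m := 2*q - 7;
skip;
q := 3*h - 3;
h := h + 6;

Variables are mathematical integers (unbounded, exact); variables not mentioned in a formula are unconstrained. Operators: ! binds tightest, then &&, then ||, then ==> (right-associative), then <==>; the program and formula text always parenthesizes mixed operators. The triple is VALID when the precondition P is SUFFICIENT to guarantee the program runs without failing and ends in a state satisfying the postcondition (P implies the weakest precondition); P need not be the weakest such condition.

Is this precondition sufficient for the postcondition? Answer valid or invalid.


Working backward. After the program, the postcondition (2*q - 6 == m + 9 && h == m + 2*d + 9) || (q + 1 > 2 && q + 3*m - 2 >= 2) must hold; in canonical form it is (2*q == m + 15 && h == 2*d + m + 9) || (q > 1 && 3*m + q >= 4).
Before h := h + 6: (2*q == m + 15 && h == 2*d + m + 3) || (q > 1 && 3*m + q >= 4)
Before q := 3*h - 3: (6*h == m + 21 && h == 2*d + m + 3) || (3*h > 4 && 3*h + 3*m >= 7)
Before skip: (6*h == m + 21 && h == 2*d + m + 3) || (3*h > 4 && 3*h + 3*m >= 7)
Before m := 2*q - 7: (6*h == 2*q + 14 && h == 2*d + 2*q - 4) || (3*h > 4 && 3*h + 6*q >= 28)
The weakest precondition is (6*h == 2*q + 14 && h == 2*d + 2*q - 4) || (3*h > 4 && 3*h + 6*q >= 28).
Check whether (6*h == 2*q + 14 && h == 2*d + 2*q - 4) || (3*h > 0 && 3*h + 6*q >= 28) implies it.
Countermodel: at the initial state d = 0, h = 1, q = 5, the precondition holds but the weakest precondition fails.
Answer: invalid


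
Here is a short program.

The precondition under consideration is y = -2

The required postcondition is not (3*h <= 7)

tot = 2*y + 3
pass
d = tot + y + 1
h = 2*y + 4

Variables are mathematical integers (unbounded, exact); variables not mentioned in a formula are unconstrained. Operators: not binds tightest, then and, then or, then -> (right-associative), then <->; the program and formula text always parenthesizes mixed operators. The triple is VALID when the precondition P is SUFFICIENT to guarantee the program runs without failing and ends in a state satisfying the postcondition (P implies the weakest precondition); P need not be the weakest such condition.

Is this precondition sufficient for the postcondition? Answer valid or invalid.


Working backward. After the program, not (3*h <= 7) must hold.
Before h := 2*y + 4: not (6*y <= -5)
Before d := tot + y + 1: not (6*y <= -5)
Before skip: not (6*y <= -5)
Before tot := 2*y + 3: not (6*y <= -5)
The weakest precondition is not (6*y <= -5).
Check whether y = -2 implies it.
Countermodel: at the initial state y = -2, the precondition holds but the weakest precondition fails.
Answer: invalid


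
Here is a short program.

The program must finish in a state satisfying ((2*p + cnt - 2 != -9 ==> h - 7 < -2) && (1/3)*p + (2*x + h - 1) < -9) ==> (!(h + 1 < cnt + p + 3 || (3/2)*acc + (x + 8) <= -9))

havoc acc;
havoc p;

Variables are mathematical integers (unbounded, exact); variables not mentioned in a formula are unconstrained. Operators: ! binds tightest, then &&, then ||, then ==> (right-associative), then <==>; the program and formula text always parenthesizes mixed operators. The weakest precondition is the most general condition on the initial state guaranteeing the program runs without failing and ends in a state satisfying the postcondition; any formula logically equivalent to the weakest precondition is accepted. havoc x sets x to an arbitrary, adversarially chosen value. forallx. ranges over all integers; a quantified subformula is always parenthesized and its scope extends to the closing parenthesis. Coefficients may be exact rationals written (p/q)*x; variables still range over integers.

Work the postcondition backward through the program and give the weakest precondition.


Working backward. After the program, the postcondition ((2*p + cnt - 2 != -9 ==> h - 7 < -2) && (1/3)*p + (2*x + h - 1) < -9) ==> (!(h + 1 < cnt + p + 3 || (3/2)*acc + (x + 8) <= -9)) must hold; in canonical form it is ((cnt + 2*p != -7 ==> h < 5) && h + (1/3)*p + 2*x < -8) ==> (!(h < cnt + p + 2 || (3/2)*acc + x <= -17)).
Before havoc p: forall p_1. (((cnt + 2*p_1 != -7 ==> h < 5) && h + (1/3)*p_1 + 2*x < -8) ==> (!(h < cnt + p_1 + 2 || (3/2)*acc + x <= -17)))
Before havoc acc: forall acc_1. (forall p_1. (((cnt + 2*p_1 != -7 ==> h < 5) && h + (1/3)*p_1 + 2*x < -8) ==> (!(h < cnt + p_1 + 2 || (3/2)*acc_1 + x <= -17))))
Answer: WP = forall acc_1. (forall p_1. (((cnt + 2*p_1 != -7 ==> h < 5) && h + (1/3)*p_1 + 2*x < -8) ==> (!(h < cnt + p_1 + 2 || (3/2)*acc_1 + x <= -17))))


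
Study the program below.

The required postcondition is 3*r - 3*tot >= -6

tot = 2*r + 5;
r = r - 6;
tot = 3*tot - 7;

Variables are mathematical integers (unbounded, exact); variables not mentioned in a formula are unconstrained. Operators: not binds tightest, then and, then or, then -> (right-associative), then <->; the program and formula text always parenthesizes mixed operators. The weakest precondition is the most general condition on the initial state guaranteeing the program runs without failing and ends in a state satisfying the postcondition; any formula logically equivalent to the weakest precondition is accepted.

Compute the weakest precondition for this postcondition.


Working backward. After the program, the postcondition 3*r - 3*tot >= -6 must hold; in canonical form it is 3*r >= 3*tot - 6.
Before tot := 3*tot - 7: 3*r >= 9*tot - 27
Before r := r - 6: 3*r >= 9*tot - 9
Before tot := 2*r + 5: 15*r <= -36
Answer: WP = 15*r <= -36


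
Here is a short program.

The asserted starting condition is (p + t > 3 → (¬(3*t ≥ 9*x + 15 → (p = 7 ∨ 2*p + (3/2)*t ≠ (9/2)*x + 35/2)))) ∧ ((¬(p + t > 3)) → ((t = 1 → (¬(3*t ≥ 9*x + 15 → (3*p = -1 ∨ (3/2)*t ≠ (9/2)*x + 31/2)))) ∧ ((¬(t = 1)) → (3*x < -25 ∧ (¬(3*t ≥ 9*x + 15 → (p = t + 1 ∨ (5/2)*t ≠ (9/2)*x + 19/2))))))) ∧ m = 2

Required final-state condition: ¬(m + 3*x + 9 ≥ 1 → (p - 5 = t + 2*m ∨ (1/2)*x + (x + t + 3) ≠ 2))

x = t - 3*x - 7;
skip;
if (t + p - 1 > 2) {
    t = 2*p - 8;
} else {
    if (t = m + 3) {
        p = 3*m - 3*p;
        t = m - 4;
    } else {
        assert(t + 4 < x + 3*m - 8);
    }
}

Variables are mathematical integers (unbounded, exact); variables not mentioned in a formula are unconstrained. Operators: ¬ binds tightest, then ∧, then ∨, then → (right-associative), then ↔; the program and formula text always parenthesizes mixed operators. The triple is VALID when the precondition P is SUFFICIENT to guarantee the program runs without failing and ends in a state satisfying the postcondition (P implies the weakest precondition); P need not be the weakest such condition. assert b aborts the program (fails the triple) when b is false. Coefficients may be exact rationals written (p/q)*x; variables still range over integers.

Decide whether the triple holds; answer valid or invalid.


Working backward. After the program, the postcondition ¬(m + 3*x + 9 ≥ 1 → (p - 5 = t + 2*m ∨ (1/2)*x + (x + t + 3) ≠ 2)) must hold; in canonical form it is ¬(m + 3*x ≥ -8 → (p = 2*m + t + 5 ∨ t + (3/2)*x ≠ -1)).
Then branch requires ¬(m + 3*x ≥ -8 → (2*m + p = 3 ∨ 2*p + (3/2)*x ≠ 7)); else branch requires (t = m + 3 → (¬(m + 3*x ≥ -8 → (3*p = -1 ∨ m + (3/2)*x ≠ 3)))) ∧ ((¬(t = m + 3)) → (t < 3*m + x - 12 ∧ (¬(m + 3*x ≥ -8 → (p = 2*m + t + 5 ∨ t + (3/2)*x ≠ -1))))).
Before the if: (p + t > 3 → (¬(m + 3*x ≥ -8 → (2*m + p = 3 ∨ 2*p + (3/2)*x ≠ 7)))) ∧ ((¬(p + t > 3)) → ((t = m + 3 → (¬(m + 3*x ≥ -8 → (3*p = -1 ∨ m + (3/2)*x ≠ 3)))) ∧ ((¬(t = m + 3)) → (t < 3*m + x - 12 ∧ (¬(m + 3*x ≥ -8 → (p = 2*m + t + 5 ∨ t + (3/2)*x ≠ -1)))))))
Before skip: (p + t > 3 → (¬(m + 3*x ≥ -8 → (2*m + p = 3 ∨ 2*p + (3/2)*x ≠ 7)))) ∧ ((¬(p + t > 3)) → ((t = m + 3 → (¬(m + 3*x ≥ -8 → (3*p = -1 ∨ m + (3/2)*x ≠ 3)))) ∧ ((¬(t = m + 3)) → (t < 3*m + x - 12 ∧ (¬(m + 3*x ≥ -8 → (p = 2*m + t + 5 ∨ t + (3/2)*x ≠ -1)))))))
Before x := t - 3*x - 7: (p + t > 3 → (¬(m + 3*t ≥ 9*x + 13 → (2*m + p = 3 ∨ 2*p + (3/2)*t ≠ (9/2)*x + 35/2)))) ∧ ((¬(p + t > 3)) → ((t = m + 3 → (¬(m + 3*t ≥ 9*x + 13 → (3*p = -1 ∨ m + (3/2)*t ≠ (9/2)*x + 27/2)))) ∧ ((¬(t = m + 3)) → (3*x < 3*m - 19 ∧ (¬(m + 3*t ≥ 9*x + 13 → (p = 2*m + t + 5 ∨ (5/2)*t ≠ (9/2)*x + 19/2)))))))
The weakest precondition is (p + t > 3 → (¬(m + 3*t ≥ 9*x + 13 → (2*m + p = 3 ∨ 2*p + (3/2)*t ≠ (9/2)*x + 35/2)))) ∧ ((¬(p + t > 3)) → ((t = m + 3 → (¬(m + 3*t ≥ 9*x + 13 → (3*p = -1 ∨ m + (3/2)*t ≠ (9/2)*x + 27/2)))) ∧ ((¬(t = m + 3)) → (3*x < 3*m - 19 ∧ (¬(m + 3*t ≥ 9*x + 13 → (p = 2*m + t + 5 ∨ (5/2)*t ≠ (9/2)*x + 19/2))))))).
Check whether (p + t > 3 → (¬(3*t ≥ 9*x + 15 → (p = 7 ∨ 2*p + (3/2)*t ≠ (9/2)*x + 35/2)))) ∧ ((¬(p + t > 3)) → ((t = 1 → (¬(3*t ≥ 9*x + 15 → (3*p = -1 ∨ (3/2)*t ≠ (9/2)*x + 31/2)))) ∧ ((¬(t = 1)) → (3*x < -25 ∧ (¬(3*t ≥ 9*x + 15 → (p = t + 1 ∨ (5/2)*t ≠ (9/2)*x + 19/2))))))) ∧ m = 2 implies it.
Countermodel: at the initial state m = 2, p = -1, t = 7, x = -2, the precondition holds but the weakest precondition fails.
Answer: invalid
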